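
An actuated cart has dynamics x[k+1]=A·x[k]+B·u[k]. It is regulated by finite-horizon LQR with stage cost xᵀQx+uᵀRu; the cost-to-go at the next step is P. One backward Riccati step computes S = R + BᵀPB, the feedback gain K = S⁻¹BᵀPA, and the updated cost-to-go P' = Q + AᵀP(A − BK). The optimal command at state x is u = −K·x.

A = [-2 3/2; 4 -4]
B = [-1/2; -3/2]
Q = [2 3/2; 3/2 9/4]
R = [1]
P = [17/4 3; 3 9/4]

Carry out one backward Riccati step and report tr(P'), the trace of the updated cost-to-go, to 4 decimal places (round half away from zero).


BᵀP = [-6.6250 -4.8750]
S = R + BᵀPB = [1] + [10.6250] = [11.6250]
BᵀPA = [-6.2500 9.5625]
K = S⁻¹·BᵀPA = [-0.5376 0.8226]
A−BK = [-2.2688 1.9113; 3.1935 -2.7661]
AᵀP(A−BK) = [1.6398 -1.6089; -1.6089 1.6966]
P' = Q + AᵀP(A−BK) = [3.6398 -0.1089; -0.1089 3.9466]
tr(P') = 7.5864

7.5864


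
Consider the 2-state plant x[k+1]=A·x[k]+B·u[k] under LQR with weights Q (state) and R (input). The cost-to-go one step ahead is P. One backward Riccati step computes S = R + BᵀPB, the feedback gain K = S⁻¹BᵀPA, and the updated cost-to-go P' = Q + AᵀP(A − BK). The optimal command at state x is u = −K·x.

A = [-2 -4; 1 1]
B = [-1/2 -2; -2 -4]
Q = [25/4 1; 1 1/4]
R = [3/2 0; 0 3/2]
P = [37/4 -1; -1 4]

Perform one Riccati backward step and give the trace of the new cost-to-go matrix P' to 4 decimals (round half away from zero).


101.5720

BᵀP = [-2.6250 -7.5000; -14.5000 -14.0000]
S = R + BᵀPB = [3/2 0; 0 3/2] + [16.3125 35.2500; 35.2500 85.0000] = [17.8125 35.2500; 35.2500 86.5000]
BᵀPA = [-2.2500 3.0000; 15.0000 44.0000]
K = S⁻¹·BᵀPA = [-2.4257 -4.3307; 1.1619 2.2735]
A−BK = [-0.8890 -1.6184; 0.7963 1.4326]
AᵀP(A−BK) = [22.1138 40.1534; 40.1534 72.9582]
P' = Q + AᵀP(A−BK) = [28.3638 41.1534; 41.1534 73.2082]
tr(P') = 101.5720


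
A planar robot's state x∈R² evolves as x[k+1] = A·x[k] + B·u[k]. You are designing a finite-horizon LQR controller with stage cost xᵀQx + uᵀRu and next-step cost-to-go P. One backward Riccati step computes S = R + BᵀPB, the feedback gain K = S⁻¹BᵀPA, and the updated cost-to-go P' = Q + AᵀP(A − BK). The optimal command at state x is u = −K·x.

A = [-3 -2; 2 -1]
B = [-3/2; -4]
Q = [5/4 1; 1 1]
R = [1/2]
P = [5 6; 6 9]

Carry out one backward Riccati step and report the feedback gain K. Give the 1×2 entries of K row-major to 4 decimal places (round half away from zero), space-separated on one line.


0.0198 0.4742

BᵀP = [-31.5000 -45.0000]
S = R + BᵀPB = [1/2] + [227.2500] = [227.7500]
BᵀPA = [4.5000 108.0000]
K = S⁻¹·BᵀPA = [0.0198 0.4742]
A−BK = [-2.9704 -1.2887; 2.0790 0.8968]
AᵀP(A−BK) = [8.9111 3.8661; 3.8661 1.7859]
P' = Q + AᵀP(A−BK) = [10.1611 4.8661; 4.8661 2.7859]
tr(P') = 12.9470


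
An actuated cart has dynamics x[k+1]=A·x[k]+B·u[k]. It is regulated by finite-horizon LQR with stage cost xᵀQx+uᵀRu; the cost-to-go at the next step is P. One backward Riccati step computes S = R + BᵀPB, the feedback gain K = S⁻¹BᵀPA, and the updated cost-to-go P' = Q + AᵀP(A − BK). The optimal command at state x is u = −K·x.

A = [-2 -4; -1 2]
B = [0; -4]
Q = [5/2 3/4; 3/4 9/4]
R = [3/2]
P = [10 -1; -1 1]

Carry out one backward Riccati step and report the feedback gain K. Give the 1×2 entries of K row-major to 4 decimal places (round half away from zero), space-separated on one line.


BᵀP = [4.0000 -4.0000]
S = R + BᵀPB = [3/2] + [16.0000] = [17.5000]
BᵀPA = [-4.0000 -24.0000]
K = S⁻¹·BᵀPA = [-0.2286 -1.3714]
A−BK = [-2.0000 -4.0000; -1.9143 -3.4857]
AᵀP(A−BK) = [36.0857 72.5143; 72.5143 147.0857]
P' = Q + AᵀP(A−BK) = [38.5857 73.2643; 73.2643 149.3357]
tr(P') = 187.9214

-0.2286 -1.3714


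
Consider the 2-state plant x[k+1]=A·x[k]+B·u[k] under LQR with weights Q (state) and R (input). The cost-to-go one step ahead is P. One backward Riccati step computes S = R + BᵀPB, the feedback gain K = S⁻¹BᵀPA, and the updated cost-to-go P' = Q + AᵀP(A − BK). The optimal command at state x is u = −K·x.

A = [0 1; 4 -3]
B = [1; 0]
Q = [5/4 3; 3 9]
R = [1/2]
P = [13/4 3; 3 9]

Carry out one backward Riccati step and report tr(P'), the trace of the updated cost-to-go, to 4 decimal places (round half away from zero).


173.2833

BᵀP = [3.2500 3.0000]
S = R + BᵀPB = [1/2] + [3.2500] = [3.7500]
BᵀPA = [12.0000 -5.7500]
K = S⁻¹·BᵀPA = [3.2000 -1.5333]
A−BK = [-3.2000 2.5333; 4.0000 -3.0000]
AᵀP(A−BK) = [105.6000 -77.6000; -77.6000 57.4333]
P' = Q + AᵀP(A−BK) = [106.8500 -74.6000; -74.6000 66.4333]
tr(P') = 173.2833


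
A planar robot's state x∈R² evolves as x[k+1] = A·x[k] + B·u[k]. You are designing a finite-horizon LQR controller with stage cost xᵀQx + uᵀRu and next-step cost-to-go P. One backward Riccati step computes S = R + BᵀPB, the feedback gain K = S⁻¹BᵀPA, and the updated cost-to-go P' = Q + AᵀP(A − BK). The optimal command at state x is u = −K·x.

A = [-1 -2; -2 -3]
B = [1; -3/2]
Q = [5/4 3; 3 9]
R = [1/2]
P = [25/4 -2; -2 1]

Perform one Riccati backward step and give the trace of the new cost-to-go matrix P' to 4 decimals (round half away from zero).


BᵀP = [9.2500 -3.5000]
S = R + BᵀPB = [1/2] + [14.5000] = [15.0000]
BᵀPA = [-2.2500 -8.0000]
K = S⁻¹·BᵀPA = [-0.1500 -0.5333]
A−BK = [-0.8500 -1.4667; -2.2250 -3.8000]
AᵀP(A−BK) = [1.9125 3.3000; 3.3000 5.7333]
P' = Q + AᵀP(A−BK) = [3.1625 6.3000; 6.3000 14.7333]
tr(P') = 17.8958

17.8958


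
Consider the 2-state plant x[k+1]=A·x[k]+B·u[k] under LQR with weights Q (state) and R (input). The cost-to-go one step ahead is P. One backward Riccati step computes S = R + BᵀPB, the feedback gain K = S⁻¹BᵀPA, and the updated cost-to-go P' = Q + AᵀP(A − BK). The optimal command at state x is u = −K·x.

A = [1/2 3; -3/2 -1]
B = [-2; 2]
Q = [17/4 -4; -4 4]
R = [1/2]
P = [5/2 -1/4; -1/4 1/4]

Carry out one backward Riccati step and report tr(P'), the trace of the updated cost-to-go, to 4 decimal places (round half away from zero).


BᵀP = [-5.5000 1.0000]
S = R + BᵀPB = [1/2] + [13.0000] = [13.5000]
BᵀPA = [-4.2500 -17.5000]
K = S⁻¹·BᵀPA = [-0.3148 -1.2963]
A−BK = [-0.1296 0.4074; -0.8704 1.5926]
AᵀP(A−BK) = [0.2245 -0.1343; -0.1343 1.5648]
P' = Q + AᵀP(A−BK) = [4.4745 -4.1343; -4.1343 5.5648]
tr(P') = 10.0394

10.0394


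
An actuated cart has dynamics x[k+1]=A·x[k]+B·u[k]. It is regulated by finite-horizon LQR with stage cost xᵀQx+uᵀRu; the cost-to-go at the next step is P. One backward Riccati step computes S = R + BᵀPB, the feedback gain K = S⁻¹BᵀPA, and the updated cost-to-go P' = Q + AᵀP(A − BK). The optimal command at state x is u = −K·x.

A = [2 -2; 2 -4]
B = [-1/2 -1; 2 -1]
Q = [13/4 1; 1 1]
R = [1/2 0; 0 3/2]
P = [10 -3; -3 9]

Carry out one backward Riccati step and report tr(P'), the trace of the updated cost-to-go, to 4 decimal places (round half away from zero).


17.5451

BᵀP = [-11.0000 19.5000; -7.0000 -6.0000]
S = R + BᵀPB = [1/2 0; 0 3/2] + [44.5000 -8.5000; -8.5000 13.0000] = [45.0000 -8.5000; -8.5000 14.5000]
BᵀPA = [17.0000 -56.0000; -26.0000 38.0000]
K = S⁻¹·BᵀPA = [0.0439 -0.8427; -1.7673 2.1267]
A−BK = [0.2546 -0.2947; 0.1448 -0.1879]
AᵀP(A−BK) = [5.3020 -6.3800; -6.3800 7.9931]
P' = Q + AᵀP(A−BK) = [8.5520 -5.3800; -5.3800 8.9931]
tr(P') = 17.5451


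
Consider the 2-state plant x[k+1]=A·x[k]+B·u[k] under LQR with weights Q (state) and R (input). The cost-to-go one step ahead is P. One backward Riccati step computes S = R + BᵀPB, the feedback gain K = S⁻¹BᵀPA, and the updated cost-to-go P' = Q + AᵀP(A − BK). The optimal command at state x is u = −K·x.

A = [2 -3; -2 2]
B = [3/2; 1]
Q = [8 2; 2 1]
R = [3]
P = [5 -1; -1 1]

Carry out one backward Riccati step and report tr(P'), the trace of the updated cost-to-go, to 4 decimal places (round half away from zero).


51.6939

BᵀP = [6.5000 -0.5000]
S = R + BᵀPB = [3] + [9.2500] = [12.2500]
BᵀPA = [14.0000 -20.5000]
K = S⁻¹·BᵀPA = [1.1429 -1.6735]
A−BK = [0.2857 -0.4898; -3.1429 3.6735]
AᵀP(A−BK) = [16.0000 -20.5714; -20.5714 26.6939]
P' = Q + AᵀP(A−BK) = [24.0000 -18.5714; -18.5714 27.6939]
tr(P') = 51.6939


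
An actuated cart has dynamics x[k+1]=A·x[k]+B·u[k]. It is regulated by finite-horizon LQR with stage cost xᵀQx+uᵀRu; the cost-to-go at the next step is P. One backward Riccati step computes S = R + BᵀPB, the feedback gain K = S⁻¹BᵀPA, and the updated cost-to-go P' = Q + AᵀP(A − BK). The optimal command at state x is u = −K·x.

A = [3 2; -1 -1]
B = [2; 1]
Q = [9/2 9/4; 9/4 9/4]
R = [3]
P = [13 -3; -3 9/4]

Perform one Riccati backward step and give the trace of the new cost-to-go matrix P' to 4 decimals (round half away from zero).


BᵀP = [23.0000 -3.7500]
S = R + BᵀPB = [3] + [42.2500] = [45.2500]
BᵀPA = [72.7500 49.7500]
K = S⁻¹·BᵀPA = [1.6077 1.0994]
A−BK = [-0.2155 -0.1989; -2.6077 -2.0994]
AᵀP(A−BK) = [20.2873 15.2652; 15.2652 11.5525]
P' = Q + AᵀP(A−BK) = [24.7873 17.5152; 17.5152 13.8025]
tr(P') = 38.5898

38.5898


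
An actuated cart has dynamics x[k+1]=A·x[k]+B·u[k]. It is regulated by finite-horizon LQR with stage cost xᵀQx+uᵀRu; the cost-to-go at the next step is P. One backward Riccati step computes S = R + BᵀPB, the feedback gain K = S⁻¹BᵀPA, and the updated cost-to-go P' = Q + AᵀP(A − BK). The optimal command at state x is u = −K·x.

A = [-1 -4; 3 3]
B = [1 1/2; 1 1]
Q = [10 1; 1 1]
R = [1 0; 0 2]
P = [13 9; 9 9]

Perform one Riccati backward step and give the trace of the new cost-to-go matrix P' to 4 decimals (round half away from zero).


BᵀP = [22.0000 18.0000; 15.5000 13.5000]
S = R + BᵀPB = [1 0; 0 2] + [40.0000 29.0000; 29.0000 21.2500] = [41.0000 29.0000; 29.0000 23.2500]
BᵀPA = [32.0000 -34.0000; 25.0000 -21.5000]
K = S⁻¹·BᵀPA = [0.1693 -1.4878; 0.8641 0.9310]
A−BK = [-1.6013 -2.9777; 1.9666 3.5568]
AᵀP(A−BK) = [12.9800 22.3341; 22.3341 42.4321]
P' = Q + AᵀP(A−BK) = [22.9800 23.3341; 23.3341 43.4321]
tr(P') = 66.4120

66.4120


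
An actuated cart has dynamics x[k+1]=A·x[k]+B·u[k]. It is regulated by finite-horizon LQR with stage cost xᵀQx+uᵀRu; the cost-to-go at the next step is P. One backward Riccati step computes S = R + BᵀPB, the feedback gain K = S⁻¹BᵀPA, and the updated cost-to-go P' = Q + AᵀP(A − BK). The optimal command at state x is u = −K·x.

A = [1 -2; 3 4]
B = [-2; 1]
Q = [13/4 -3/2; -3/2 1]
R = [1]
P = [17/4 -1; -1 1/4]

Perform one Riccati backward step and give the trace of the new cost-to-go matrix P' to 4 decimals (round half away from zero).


6.1742

BᵀP = [-9.5000 2.2500]
S = R + BᵀPB = [1] + [21.2500] = [22.2500]
BᵀPA = [-2.7500 28.0000]
K = S⁻¹·BᵀPA = [-0.1236 1.2584]
A−BK = [0.7528 0.5169; 3.1236 2.7416]
AᵀP(A−BK) = [0.1601 -0.0393; -0.0393 1.7640]
P' = Q + AᵀP(A−BK) = [3.4101 -1.5393; -1.5393 2.7640]
tr(P') = 6.1742


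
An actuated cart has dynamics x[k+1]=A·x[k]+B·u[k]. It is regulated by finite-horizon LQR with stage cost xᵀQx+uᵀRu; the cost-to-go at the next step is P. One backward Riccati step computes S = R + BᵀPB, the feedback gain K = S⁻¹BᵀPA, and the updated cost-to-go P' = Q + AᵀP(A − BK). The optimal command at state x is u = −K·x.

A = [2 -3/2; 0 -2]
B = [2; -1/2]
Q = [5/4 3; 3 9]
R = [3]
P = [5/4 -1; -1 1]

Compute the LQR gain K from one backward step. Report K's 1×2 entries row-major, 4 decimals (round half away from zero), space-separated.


BᵀP = [3.0000 -2.5000]
S = R + BᵀPB = [3] + [7.2500] = [10.2500]
BᵀPA = [6.0000 0.5000]
K = S⁻¹·BᵀPA = [0.5854 0.0488]
A−BK = [0.8293 -1.5976; 0.2927 -1.9756]
AᵀP(A−BK) = [1.4878 -0.0427; -0.0427 0.7881]
P' = Q + AᵀP(A−BK) = [2.7378 2.9573; 2.9573 9.7881]
tr(P') = 12.5259

0.5854 0.0488


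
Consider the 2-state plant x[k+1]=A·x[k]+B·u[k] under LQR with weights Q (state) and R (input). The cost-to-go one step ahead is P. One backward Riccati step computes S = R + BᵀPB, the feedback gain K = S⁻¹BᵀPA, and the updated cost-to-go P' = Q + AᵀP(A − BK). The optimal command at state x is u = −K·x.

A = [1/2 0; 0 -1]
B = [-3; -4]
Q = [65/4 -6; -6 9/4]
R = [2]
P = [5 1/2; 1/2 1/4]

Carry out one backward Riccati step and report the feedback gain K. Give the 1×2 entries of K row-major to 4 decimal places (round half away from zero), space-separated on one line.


-0.1349 0.0397

BᵀP = [-17.0000 -2.5000]
S = R + BᵀPB = [2] + [61.0000] = [63.0000]
BᵀPA = [-8.5000 2.5000]
K = S⁻¹·BᵀPA = [-0.1349 0.0397]
A−BK = [0.0952 0.1190; -0.5397 -0.8413]
AᵀP(A−BK) = [0.1032 0.0873; 0.0873 0.1508]
P' = Q + AᵀP(A−BK) = [16.3532 -5.9127; -5.9127 2.4008]
tr(P') = 18.7540


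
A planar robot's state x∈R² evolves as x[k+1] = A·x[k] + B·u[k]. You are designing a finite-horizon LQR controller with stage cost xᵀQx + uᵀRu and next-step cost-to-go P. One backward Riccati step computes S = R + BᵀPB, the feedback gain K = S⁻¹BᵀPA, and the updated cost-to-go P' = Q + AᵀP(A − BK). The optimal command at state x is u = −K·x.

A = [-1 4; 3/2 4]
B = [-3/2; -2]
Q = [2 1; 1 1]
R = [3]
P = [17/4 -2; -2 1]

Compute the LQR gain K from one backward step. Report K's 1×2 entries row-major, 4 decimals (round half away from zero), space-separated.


0.8493 -1.2055

BᵀP = [-2.3750 1.0000]
S = R + BᵀPB = [3] + [1.5625] = [4.5625]
BᵀPA = [3.8750 -5.5000]
K = S⁻¹·BᵀPA = [0.8493 -1.2055]
A−BK = [0.2740 2.1918; 3.1986 1.5890]
AᵀP(A−BK) = [9.2089 -10.3288; -10.3288 13.3699]
P' = Q + AᵀP(A−BK) = [11.2089 -9.3288; -9.3288 14.3699]
tr(P') = 25.5788


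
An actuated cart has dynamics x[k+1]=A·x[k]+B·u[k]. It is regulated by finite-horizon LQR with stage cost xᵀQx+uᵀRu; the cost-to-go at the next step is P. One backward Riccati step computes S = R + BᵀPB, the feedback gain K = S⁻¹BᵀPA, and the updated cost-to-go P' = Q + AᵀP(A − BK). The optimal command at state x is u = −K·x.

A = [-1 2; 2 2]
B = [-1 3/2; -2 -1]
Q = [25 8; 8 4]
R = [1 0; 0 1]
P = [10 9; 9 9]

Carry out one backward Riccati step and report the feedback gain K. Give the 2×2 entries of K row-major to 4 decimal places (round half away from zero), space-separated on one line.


-0.4233 -1.2527 -0.6091 0.4017

BᵀP = [-28.0000 -27.0000; 6.0000 4.5000]
S = R + BᵀPB = [1 0; 0 1] + [82.0000 -15.0000; -15.0000 4.5000] = [83.0000 -15.0000; -15.0000 5.5000]
BᵀPA = [-26.0000 -110.0000; 3.0000 21.0000]
K = S⁻¹·BᵀPA = [-0.4233 -1.2527; -0.6091 0.4017]
A−BK = [-0.5097 0.1447; 0.5443 -0.1037]
AᵀP(A−BK) = [0.8207 0.2246; 0.2246 1.7667]
P' = Q + AᵀP(A−BK) = [25.8207 8.2246; 8.2246 5.7667]
tr(P') = 31.5875


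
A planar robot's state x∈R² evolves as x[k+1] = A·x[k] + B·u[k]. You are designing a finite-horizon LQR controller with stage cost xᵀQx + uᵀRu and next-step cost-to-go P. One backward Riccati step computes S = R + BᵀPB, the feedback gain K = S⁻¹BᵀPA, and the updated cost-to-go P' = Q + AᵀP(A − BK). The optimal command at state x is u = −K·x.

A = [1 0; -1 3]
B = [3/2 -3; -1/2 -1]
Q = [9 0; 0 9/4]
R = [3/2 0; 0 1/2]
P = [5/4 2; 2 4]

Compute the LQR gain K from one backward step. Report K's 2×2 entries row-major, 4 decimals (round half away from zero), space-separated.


0.2339 -0.4997 0.1837 -1.1464

BᵀP = [0.8750 1.0000; -5.7500 -10.0000]
S = R + BᵀPB = [3/2 0; 0 1/2] + [0.8125 -3.6250; -3.6250 27.2500] = [2.3125 -3.6250; -3.6250 27.7500]
BᵀPA = [-0.1250 3.0000; 4.2500 -30.0000]
K = S⁻¹·BᵀPA = [0.2339 -0.4997; 0.1837 -1.1464]
A−BK = [1.2002 -2.6895; -0.6993 1.6038]
AᵀP(A−BK) = [0.4985 -1.1904; -1.1904 3.1084]
P' = Q + AᵀP(A−BK) = [9.4985 -1.1904; -1.1904 5.3584]
tr(P') = 14.8569


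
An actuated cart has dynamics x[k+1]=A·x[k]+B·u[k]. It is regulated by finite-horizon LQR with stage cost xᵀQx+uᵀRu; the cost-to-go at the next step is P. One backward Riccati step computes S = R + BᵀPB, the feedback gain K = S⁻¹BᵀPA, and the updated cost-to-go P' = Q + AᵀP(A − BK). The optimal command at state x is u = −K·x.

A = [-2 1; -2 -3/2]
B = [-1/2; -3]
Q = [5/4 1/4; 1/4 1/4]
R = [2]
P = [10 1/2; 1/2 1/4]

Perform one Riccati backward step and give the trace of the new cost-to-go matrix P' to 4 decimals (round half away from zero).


BᵀP = [-6.5000 -1.0000]
S = R + BᵀPB = [2] + [6.2500] = [8.2500]
BᵀPA = [15.0000 -5.0000]
K = S⁻¹·BᵀPA = [1.8182 -0.6061]
A−BK = [-1.0909 0.6970; 3.4545 -3.3182]
AᵀP(A−BK) = [17.7273 -9.6591; -9.6591 6.0322]
P' = Q + AᵀP(A−BK) = [18.9773 -9.4091; -9.4091 6.2822]
tr(P') = 25.2595

25.2595


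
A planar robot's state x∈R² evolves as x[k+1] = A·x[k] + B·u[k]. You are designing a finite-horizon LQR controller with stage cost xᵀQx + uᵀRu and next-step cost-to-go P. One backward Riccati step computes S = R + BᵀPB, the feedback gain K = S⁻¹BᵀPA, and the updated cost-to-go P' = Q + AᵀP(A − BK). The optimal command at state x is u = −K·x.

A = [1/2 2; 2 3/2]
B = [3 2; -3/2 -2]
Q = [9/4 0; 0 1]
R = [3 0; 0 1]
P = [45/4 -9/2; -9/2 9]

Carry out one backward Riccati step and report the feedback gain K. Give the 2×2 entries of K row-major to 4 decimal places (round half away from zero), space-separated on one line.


BᵀP = [40.5000 -27.0000; 31.5000 -27.0000]
S = R + BᵀPB = [3 0; 0 1] + [162.0000 135.0000; 135.0000 117.0000] = [165.0000 135.0000; 135.0000 118.0000]
BᵀPA = [-33.7500 40.5000; -38.2500 22.5000]
K = S⁻¹·BᵀPA = [0.9488 1.3988; -1.4096 -1.4096]
A−BK = [0.4729 0.6229; 0.6039 0.7789]
AᵀP(A−BK) = [7.9157 10.1657; 10.1657 13.3157]
P' = Q + AᵀP(A−BK) = [10.1657 10.1657; 10.1657 14.3157]
tr(P') = 24.4813

0.9488 1.3988 -1.4096 -1.4096


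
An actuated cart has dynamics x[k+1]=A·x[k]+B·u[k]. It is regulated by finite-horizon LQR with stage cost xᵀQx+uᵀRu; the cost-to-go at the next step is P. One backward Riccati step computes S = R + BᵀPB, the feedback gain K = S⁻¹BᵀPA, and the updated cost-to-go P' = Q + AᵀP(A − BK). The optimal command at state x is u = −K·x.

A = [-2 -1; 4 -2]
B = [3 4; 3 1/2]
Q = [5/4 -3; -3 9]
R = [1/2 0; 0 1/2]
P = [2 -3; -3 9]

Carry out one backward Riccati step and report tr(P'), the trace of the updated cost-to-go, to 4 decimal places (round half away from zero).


BᵀP = [-3.0000 18.0000; 6.5000 -7.5000]
S = R + BᵀPB = [1/2 0; 0 1/2] + [45.0000 -3.0000; -3.0000 22.2500] = [45.5000 -3.0000; -3.0000 22.7500]
BᵀPA = [78.0000 -33.0000; -43.0000 8.5000]
K = S⁻¹·BᵀPA = [1.6036 -0.7068; -1.6786 0.2804]
A−BK = [-0.0962 -0.0013; 0.0285 -0.0199]
AᵀP(A−BK) = [2.7370 -0.8125; -0.8125 0.2925]
P' = Q + AᵀP(A−BK) = [3.9870 -3.8125; -3.8125 9.2925]
tr(P') = 13.2795

13.2795


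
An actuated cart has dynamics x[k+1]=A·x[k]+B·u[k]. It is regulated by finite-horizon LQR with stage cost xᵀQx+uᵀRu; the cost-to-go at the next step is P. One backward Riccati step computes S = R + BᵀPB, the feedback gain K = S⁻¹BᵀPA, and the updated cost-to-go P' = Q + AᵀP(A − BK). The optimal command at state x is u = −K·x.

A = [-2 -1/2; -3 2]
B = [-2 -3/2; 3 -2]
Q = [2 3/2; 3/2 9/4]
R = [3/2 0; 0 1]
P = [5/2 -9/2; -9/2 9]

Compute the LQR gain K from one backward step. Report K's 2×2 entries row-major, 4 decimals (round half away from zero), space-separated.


BᵀP = [-18.5000 36.0000; 5.2500 -11.2500]
S = R + BᵀPB = [3/2 0; 0 1] + [145.0000 -44.2500; -44.2500 14.6250] = [146.5000 -44.2500; -44.2500 15.6250]
BᵀPA = [-71.0000 81.2500; 23.2500 -25.1250]
K = S⁻¹·BᵀPA = [-0.2434 0.4766; 0.7987 -0.2583]
A−BK = [-1.2887 0.0657; -0.6724 0.0536]
AᵀP(A−BK) = [1.1491 -0.4067; -0.4067 0.4124]
P' = Q + AᵀP(A−BK) = [3.1491 1.0933; 1.0933 2.6624]
tr(P') = 5.8115

-0.2434 0.4766 0.7987 -0.2583


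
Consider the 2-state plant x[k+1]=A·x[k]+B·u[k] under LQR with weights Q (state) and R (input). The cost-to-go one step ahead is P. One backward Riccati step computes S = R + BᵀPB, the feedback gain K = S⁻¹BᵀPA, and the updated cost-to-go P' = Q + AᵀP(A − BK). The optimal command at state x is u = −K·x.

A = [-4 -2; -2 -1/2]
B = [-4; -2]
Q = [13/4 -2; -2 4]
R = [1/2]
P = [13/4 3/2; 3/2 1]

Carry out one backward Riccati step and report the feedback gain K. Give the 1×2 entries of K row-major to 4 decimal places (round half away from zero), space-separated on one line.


0.9938 0.4472

BᵀP = [-16.0000 -8.0000]
S = R + BᵀPB = [1/2] + [80.0000] = [80.5000]
BᵀPA = [80.0000 36.0000]
K = S⁻¹·BᵀPA = [0.9938 0.4472]
A−BK = [-0.0248 -0.2112; -0.0124 0.3944]
AᵀP(A−BK) = [0.4969 0.2236; 0.2236 0.1506]
P' = Q + AᵀP(A−BK) = [3.7469 -1.7764; -1.7764 4.1506]
tr(P') = 7.8975


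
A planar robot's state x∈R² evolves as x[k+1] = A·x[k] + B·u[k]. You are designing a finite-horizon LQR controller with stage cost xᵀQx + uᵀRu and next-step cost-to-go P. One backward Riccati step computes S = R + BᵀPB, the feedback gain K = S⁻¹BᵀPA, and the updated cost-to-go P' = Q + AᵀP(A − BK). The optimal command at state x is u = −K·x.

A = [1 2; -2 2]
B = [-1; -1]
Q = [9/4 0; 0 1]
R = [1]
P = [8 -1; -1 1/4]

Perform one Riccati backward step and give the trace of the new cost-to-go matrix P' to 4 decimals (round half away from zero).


BᵀP = [-7.0000 0.7500]
S = R + BᵀPB = [1] + [6.2500] = [7.2500]
BᵀPA = [-8.5000 -12.5000]
K = S⁻¹·BᵀPA = [-1.1724 -1.7241]
A−BK = [-0.1724 0.2759; -3.1724 0.2759]
AᵀP(A−BK) = [3.0345 2.3448; 2.3448 3.4483]
P' = Q + AᵀP(A−BK) = [5.2845 2.3448; 2.3448 4.4483]
tr(P') = 9.7328

9.7328


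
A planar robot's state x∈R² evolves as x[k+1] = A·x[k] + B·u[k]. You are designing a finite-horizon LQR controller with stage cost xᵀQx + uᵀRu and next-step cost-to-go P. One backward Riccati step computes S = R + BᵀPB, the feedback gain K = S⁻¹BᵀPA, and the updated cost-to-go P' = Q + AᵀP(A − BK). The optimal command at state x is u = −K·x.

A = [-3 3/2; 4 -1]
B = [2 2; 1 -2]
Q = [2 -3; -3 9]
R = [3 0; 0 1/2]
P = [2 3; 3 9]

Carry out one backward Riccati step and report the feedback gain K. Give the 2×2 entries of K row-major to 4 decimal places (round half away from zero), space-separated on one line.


0.3188 0.1294 -1.8000 0.5400

BᵀP = [7.0000 15.0000; -2.0000 -12.0000]
S = R + BᵀPB = [3 0; 0 1/2] + [29.0000 -16.0000; -16.0000 20.0000] = [32.0000 -16.0000; -16.0000 20.5000]
BᵀPA = [39.0000 -4.5000; -42.0000 9.0000]
K = S⁻¹·BᵀPA = [0.3188 0.1294; -1.8000 0.5400]
A−BK = [-0.0375 0.1613; 0.0813 -0.0494]
AᵀP(A−BK) = [1.9688 -0.3656; -0.3656 0.2222]
P' = Q + AᵀP(A−BK) = [3.9688 -3.3656; -3.3656 9.2222]
tr(P') = 13.1909


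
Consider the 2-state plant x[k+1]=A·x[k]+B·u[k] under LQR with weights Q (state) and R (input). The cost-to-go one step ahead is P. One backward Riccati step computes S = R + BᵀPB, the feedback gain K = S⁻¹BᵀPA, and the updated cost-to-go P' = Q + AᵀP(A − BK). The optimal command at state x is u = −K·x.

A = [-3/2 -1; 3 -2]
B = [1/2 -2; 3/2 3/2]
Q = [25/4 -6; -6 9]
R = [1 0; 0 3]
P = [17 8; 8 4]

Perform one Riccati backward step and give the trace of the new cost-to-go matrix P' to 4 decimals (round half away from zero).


BᵀP = [20.5000 10.0000; -22.0000 -10.0000]
S = R + BᵀPB = [1 0; 0 3] + [25.2500 -26.0000; -26.0000 29.0000] = [26.2500 -26.0000; -26.0000 32.0000]
BᵀPA = [-0.7500 -40.5000; 3.0000 42.0000]
K = S⁻¹·BᵀPA = [0.3293 -1.2439; 0.3613 0.3018]
A−BK = [-0.9421 0.2256; 1.9642 -0.5869]
AᵀP(A−BK) = [1.4131 -0.3384; -0.3384 1.9451]
P' = Q + AᵀP(A−BK) = [7.6631 -6.3384; -6.3384 10.9451]
tr(P') = 18.6082

18.6082


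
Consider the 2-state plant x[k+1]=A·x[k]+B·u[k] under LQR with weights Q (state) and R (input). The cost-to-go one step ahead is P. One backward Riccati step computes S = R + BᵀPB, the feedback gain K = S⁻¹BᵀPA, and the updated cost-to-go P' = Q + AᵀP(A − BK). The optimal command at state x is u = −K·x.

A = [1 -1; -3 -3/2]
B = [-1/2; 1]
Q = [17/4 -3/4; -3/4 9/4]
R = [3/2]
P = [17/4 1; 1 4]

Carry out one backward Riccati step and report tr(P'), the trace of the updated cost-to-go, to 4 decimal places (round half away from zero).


BᵀP = [-1.1250 3.5000]
S = R + BᵀPB = [3/2] + [4.0625] = [5.5625]
BᵀPA = [-11.6250 -4.1250]
K = S⁻¹·BᵀPA = [-2.0899 -0.7416]
A−BK = [-0.0449 -1.3708; -0.9101 -0.7584]
AᵀP(A−BK) = [9.9551 6.6292; 6.6292 13.1910]
P' = Q + AᵀP(A−BK) = [14.2051 5.8792; 5.8792 15.4410]
tr(P') = 29.6461

29.6461


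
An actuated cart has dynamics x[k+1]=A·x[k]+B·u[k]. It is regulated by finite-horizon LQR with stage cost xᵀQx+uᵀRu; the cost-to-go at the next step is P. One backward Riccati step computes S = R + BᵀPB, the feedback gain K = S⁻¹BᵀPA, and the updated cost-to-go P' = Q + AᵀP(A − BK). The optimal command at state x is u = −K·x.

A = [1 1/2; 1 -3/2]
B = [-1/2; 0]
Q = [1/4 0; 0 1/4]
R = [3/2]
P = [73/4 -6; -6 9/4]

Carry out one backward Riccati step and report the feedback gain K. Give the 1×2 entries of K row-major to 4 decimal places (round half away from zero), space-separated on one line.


-1.0103 -1.4948

BᵀP = [-9.1250 3.0000]
S = R + BᵀPB = [3/2] + [4.5625] = [6.0625]
BᵀPA = [-6.1250 -9.0625]
K = S⁻¹·BᵀPA = [-1.0103 -1.4948]
A−BK = [0.4948 -0.2474; 1.0000 -1.5000]
AᵀP(A−BK) = [2.3119 2.5941; 2.5941 5.0780]
P' = Q + AᵀP(A−BK) = [2.5619 2.5941; 2.5941 5.3280]
tr(P') = 7.8898


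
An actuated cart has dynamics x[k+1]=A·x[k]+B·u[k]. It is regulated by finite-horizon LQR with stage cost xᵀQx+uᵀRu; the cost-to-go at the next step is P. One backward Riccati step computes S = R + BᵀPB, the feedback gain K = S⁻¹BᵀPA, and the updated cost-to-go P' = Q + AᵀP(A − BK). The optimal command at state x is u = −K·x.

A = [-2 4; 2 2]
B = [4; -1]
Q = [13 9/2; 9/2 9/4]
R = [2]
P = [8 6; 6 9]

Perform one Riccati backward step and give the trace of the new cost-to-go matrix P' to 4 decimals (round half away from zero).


BᵀP = [26.0000 15.0000]
S = R + BᵀPB = [2] + [89.0000] = [91.0000]
BᵀPA = [-22.0000 134.0000]
K = S⁻¹·BᵀPA = [-0.2418 1.4725]
A−BK = [-1.0330 -1.8901; 1.7582 3.4725]
AᵀP(A−BK) = [14.6813 28.3956; 28.3956 62.6813]
P' = Q + AᵀP(A−BK) = [27.6813 32.8956; 32.8956 64.9313]
tr(P') = 92.6126

92.6126


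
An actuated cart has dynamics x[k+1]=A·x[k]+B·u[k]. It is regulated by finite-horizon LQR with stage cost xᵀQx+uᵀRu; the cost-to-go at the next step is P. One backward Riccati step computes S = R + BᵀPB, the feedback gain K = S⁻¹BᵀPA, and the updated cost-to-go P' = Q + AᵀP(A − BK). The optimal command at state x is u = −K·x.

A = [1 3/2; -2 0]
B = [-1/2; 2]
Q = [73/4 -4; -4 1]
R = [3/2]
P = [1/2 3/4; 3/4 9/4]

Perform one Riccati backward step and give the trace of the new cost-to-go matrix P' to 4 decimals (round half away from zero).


21.1199

BᵀP = [1.2500 4.1250]
S = R + BᵀPB = [3/2] + [7.6250] = [9.1250]
BᵀPA = [-7.0000 1.8750]
K = S⁻¹·BᵀPA = [-0.7671 0.2055]
A−BK = [0.6164 1.6027; -0.4658 -0.4110]
AᵀP(A−BK) = [1.1301 -0.0616; -0.0616 0.7397]
P' = Q + AᵀP(A−BK) = [19.3801 -4.0616; -4.0616 1.7397]
tr(P') = 21.1199


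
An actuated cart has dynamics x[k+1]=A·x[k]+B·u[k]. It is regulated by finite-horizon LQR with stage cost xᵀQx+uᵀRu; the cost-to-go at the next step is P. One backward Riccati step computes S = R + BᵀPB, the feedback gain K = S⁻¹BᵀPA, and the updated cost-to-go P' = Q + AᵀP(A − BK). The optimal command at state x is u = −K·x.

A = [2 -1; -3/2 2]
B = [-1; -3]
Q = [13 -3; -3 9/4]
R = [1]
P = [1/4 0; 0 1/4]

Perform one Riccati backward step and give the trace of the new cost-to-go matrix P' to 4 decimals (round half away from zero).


17.5045

BᵀP = [-0.2500 -0.7500]
S = R + BᵀPB = [1] + [2.5000] = [3.5000]
BᵀPA = [0.6250 -1.2500]
K = S⁻¹·BᵀPA = [0.1786 -0.3571]
A−BK = [2.1786 -1.3571; -0.9643 0.9286]
AᵀP(A−BK) = [1.4509 -1.0268; -1.0268 0.8036]
P' = Q + AᵀP(A−BK) = [14.4509 -4.0268; -4.0268 3.0536]
tr(P') = 17.5045


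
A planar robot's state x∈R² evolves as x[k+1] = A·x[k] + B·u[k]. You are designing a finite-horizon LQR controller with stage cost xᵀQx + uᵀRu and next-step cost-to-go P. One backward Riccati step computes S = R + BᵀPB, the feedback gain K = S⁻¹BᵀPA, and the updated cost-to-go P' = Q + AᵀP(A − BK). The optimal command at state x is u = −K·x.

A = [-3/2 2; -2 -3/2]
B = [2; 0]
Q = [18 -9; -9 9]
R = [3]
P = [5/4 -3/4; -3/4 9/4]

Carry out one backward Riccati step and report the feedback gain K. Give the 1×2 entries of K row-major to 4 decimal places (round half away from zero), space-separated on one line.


BᵀP = [2.5000 -1.5000]
S = R + BᵀPB = [3] + [5.0000] = [8.0000]
BᵀPA = [-0.7500 7.2500]
K = S⁻¹·BᵀPA = [-0.0938 0.9063]
A−BK = [-1.3125 0.1875; -2.0000 -1.5000]
AᵀP(A−BK) = [7.2422 4.9922; 4.9922 7.9922]
P' = Q + AᵀP(A−BK) = [25.2422 -4.0078; -4.0078 16.9922]
tr(P') = 42.2344

-0.0938 0.9063


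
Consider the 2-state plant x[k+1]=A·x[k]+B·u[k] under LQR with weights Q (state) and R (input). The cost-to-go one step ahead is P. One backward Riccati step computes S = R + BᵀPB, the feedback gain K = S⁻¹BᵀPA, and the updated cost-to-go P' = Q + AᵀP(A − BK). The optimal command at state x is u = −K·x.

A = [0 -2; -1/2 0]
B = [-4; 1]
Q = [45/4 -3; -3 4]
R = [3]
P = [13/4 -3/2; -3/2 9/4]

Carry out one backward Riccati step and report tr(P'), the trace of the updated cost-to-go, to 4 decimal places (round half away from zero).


16.4224

BᵀP = [-14.5000 8.2500]
S = R + BᵀPB = [3] + [66.2500] = [69.2500]
BᵀPA = [-4.1250 29.0000]
K = S⁻¹·BᵀPA = [-0.0596 0.4188]
A−BK = [-0.2383 -0.3249; -0.4404 -0.4188]
AᵀP(A−BK) = [0.3168 0.2274; 0.2274 0.8556]
P' = Q + AᵀP(A−BK) = [11.5668 -2.7726; -2.7726 4.8556]
tr(P') = 16.4224


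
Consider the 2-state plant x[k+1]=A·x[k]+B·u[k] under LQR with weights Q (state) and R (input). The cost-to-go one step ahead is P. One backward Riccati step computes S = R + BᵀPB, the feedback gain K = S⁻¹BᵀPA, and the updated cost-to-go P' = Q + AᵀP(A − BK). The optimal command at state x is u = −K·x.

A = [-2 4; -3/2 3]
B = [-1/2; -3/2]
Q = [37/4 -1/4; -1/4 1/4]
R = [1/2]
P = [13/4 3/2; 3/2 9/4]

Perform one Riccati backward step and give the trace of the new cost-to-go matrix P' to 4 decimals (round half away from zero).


BᵀP = [-3.8750 -4.1250]
S = R + BᵀPB = [1/2] + [8.1250] = [8.6250]
BᵀPA = [13.9375 -27.8750]
K = S⁻¹·BᵀPA = [1.6159 -3.2319]
A−BK = [-1.1920 2.3841; 0.9239 -1.8478]
AᵀP(A−BK) = [4.5403 -9.0806; -9.0806 18.1612]
P' = Q + AᵀP(A−BK) = [13.7903 -9.3306; -9.3306 18.4112]
tr(P') = 32.2015

32.2015


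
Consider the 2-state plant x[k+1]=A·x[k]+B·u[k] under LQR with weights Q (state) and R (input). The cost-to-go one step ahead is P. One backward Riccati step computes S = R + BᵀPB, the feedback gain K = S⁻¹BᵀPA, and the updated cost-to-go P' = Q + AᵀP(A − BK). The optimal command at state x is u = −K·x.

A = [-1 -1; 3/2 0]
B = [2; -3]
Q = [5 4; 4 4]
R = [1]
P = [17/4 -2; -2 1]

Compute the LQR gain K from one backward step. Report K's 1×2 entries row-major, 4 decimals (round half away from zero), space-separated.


BᵀP = [14.5000 -7.0000]
S = R + BᵀPB = [1] + [50.0000] = [51.0000]
BᵀPA = [-25.0000 -14.5000]
K = S⁻¹·BᵀPA = [-0.4902 -0.2843]
A−BK = [-0.0196 -0.4314; 0.0294 -0.8529]
AᵀP(A−BK) = [0.2451 0.1422; 0.1422 0.1275]
P' = Q + AᵀP(A−BK) = [5.2451 4.1422; 4.1422 4.1275]
tr(P') = 9.3725

-0.4902 -0.2843


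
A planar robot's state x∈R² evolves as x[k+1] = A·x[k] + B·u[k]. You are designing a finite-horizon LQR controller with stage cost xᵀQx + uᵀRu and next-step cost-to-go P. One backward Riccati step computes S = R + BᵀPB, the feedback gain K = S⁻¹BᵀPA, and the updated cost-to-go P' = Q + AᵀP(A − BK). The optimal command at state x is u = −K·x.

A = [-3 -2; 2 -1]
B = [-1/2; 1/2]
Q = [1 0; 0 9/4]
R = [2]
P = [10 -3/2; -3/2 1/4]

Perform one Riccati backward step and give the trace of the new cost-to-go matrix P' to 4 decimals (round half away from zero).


57.2971

BᵀP = [-5.7500 0.8750]
S = R + BᵀPB = [2] + [3.3125] = [5.3125]
BᵀPA = [19.0000 10.6250]
K = S⁻¹·BᵀPA = [3.5765 2.0000]
A−BK = [-1.2118 -1.0000; 0.2118 -2.0000]
AᵀP(A−BK) = [41.0471 23.0000; 23.0000 13.0000]
P' = Q + AᵀP(A−BK) = [42.0471 23.0000; 23.0000 15.2500]
tr(P') = 57.2971


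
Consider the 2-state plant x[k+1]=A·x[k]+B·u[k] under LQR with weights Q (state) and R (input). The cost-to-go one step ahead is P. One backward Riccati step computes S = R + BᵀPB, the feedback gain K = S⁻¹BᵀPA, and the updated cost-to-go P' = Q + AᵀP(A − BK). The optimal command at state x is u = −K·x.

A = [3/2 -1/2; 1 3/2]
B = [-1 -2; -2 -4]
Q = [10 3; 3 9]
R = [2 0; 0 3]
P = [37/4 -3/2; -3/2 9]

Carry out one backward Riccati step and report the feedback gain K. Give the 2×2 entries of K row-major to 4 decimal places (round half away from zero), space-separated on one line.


-0.1773 -0.1482 -0.2364 -0.1976

BᵀP = [-6.2500 -16.5000; -12.5000 -33.0000]
S = R + BᵀPB = [2 0; 0 3] + [39.2500 78.5000; 78.5000 157.0000] = [41.2500 78.5000; 78.5000 160.0000]
BᵀPA = [-25.8750 -21.6250; -51.7500 -43.2500]
K = S⁻¹·BᵀPA = [-0.1773 -0.1482; -0.2364 -0.1976]
A−BK = [0.8498 -1.0434; -0.3004 0.4132]
AᵀP(A−BK) = [8.4886 -10.1231; -10.1231 13.0614]
P' = Q + AᵀP(A−BK) = [18.4886 -7.1231; -7.1231 22.0614]
tr(P') = 40.5500


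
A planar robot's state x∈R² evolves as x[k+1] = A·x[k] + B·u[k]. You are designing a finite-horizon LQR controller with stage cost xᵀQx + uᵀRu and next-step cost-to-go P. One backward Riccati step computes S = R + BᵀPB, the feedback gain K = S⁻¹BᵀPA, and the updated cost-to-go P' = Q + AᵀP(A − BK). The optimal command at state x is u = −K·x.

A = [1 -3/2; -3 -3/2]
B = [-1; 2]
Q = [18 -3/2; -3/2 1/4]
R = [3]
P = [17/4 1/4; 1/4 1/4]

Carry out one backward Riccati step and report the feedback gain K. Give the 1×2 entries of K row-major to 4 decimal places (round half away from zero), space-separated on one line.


-0.6207 0.7241

BᵀP = [-3.7500 0.2500]
S = R + BᵀPB = [3] + [4.2500] = [7.2500]
BᵀPA = [-4.5000 5.2500]
K = S⁻¹·BᵀPA = [-0.6207 0.7241]
A−BK = [0.3793 -0.7759; -1.7586 -2.9483]
AᵀP(A−BK) = [2.2069 -1.2414; -1.2414 7.4483]
P' = Q + AᵀP(A−BK) = [20.2069 -2.7414; -2.7414 7.6983]
tr(P') = 27.9052


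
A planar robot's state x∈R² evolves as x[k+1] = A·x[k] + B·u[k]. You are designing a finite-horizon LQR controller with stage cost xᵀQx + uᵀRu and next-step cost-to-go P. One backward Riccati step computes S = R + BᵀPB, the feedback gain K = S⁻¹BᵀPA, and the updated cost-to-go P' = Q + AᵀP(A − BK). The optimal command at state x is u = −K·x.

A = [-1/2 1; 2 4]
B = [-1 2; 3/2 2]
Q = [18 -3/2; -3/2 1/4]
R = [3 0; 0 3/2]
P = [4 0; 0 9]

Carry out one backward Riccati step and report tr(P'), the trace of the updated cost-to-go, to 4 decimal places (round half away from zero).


26.5813

BᵀP = [-4.0000 13.5000; 8.0000 18.0000]
S = R + BᵀPB = [3 0; 0 3/2] + [24.2500 19.0000; 19.0000 52.0000] = [27.2500 19.0000; 19.0000 53.5000]
BᵀPA = [29.0000 50.0000; 32.0000 80.0000]
K = S⁻¹·BᵀPA = [0.8602 1.0530; 0.2926 1.1214]
A−BK = [-0.2251 -0.1897; 0.1244 0.1778]
AᵀP(A−BK) = [2.6903 3.5795; 3.5795 5.6410]
P' = Q + AᵀP(A−BK) = [20.6903 2.0795; 2.0795 5.8910]
tr(P') = 26.5813


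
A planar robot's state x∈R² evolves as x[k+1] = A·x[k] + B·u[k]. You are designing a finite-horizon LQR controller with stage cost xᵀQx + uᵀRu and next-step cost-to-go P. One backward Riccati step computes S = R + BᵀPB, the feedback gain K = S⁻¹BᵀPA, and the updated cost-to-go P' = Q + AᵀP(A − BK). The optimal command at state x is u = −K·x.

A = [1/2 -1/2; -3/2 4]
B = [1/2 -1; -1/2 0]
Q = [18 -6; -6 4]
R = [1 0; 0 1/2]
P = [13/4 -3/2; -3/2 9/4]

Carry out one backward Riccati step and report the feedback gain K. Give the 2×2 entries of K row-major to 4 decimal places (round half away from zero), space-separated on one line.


0.9537 -2.3805 -0.4293 0.5257

BᵀP = [2.3750 -1.8750; -3.2500 1.5000]
S = R + BᵀPB = [1 0; 0 1/2] + [2.1250 -2.3750; -2.3750 3.2500] = [3.1250 -2.3750; -2.3750 3.7500]
BᵀPA = [4.0000 -8.6875; -3.8750 7.6250]
K = S⁻¹·BᵀPA = [0.9537 -2.3805; -0.4293 0.5257]
A−BK = [-0.4062 1.2159; -1.0231 2.8098]
AᵀP(A−BK) = [2.6465 -6.8785; -6.8785 18.1237]
P' = Q + AᵀP(A−BK) = [20.6465 -12.8785; -12.8785 22.1237]
tr(P') = 42.7702


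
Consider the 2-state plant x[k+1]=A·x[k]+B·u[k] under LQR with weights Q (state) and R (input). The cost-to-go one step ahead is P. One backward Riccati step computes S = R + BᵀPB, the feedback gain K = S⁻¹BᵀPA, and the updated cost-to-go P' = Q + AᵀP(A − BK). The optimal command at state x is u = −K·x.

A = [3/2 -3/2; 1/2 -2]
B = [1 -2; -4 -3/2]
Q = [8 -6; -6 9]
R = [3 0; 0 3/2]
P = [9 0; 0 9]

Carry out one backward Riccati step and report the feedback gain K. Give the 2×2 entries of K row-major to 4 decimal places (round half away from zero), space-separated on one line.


BᵀP = [9.0000 -36.0000; -18.0000 -13.5000]
S = R + BᵀPB = [3 0; 0 3/2] + [153.0000 36.0000; 36.0000 56.2500] = [156.0000 36.0000; 36.0000 57.7500]
BᵀPA = [-4.5000 58.5000; -33.7500 54.0000]
K = S⁻¹·BᵀPA = [0.1238 0.1860; -0.6616 0.8191]
A−BK = [0.0529 -0.0477; 0.0029 -0.0274]
AᵀP(A−BK) = [0.7279 -0.7673; -0.7673 1.1375]
P' = Q + AᵀP(A−BK) = [8.7279 -6.7673; -6.7673 10.1375]
tr(P') = 18.8654

0.1238 0.1860 -0.6616 0.8191


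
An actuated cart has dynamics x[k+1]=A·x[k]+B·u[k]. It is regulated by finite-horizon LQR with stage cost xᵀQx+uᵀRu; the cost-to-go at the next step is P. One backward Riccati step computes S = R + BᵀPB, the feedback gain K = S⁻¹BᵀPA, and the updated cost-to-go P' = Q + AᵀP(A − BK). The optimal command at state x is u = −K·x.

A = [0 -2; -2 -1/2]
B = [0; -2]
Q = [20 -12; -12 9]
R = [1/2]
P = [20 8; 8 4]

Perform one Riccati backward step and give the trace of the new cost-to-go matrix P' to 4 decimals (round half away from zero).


47.9394

BᵀP = [-16.0000 -8.0000]
S = R + BᵀPB = [1/2] + [16.0000] = [16.5000]
BᵀPA = [16.0000 36.0000]
K = S⁻¹·BᵀPA = [0.9697 2.1818]
A−BK = [0.0000 -2.0000; -0.0606 3.8636]
AᵀP(A−BK) = [0.4848 1.0909; 1.0909 18.4545]
P' = Q + AᵀP(A−BK) = [20.4848 -10.9091; -10.9091 27.4545]
tr(P') = 47.9394


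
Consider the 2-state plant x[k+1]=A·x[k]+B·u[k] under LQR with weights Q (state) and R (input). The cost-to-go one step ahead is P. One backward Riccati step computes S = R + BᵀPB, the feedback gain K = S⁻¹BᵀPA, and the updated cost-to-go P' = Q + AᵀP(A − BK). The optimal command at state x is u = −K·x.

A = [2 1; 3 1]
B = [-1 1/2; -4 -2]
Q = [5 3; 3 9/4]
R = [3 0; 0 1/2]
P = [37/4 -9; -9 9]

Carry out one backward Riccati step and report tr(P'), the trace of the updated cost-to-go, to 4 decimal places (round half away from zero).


8.4643

BᵀP = [26.7500 -27.0000; 22.6250 -22.5000]
S = R + BᵀPB = [3 0; 0 1/2] + [81.2500 67.3750; 67.3750 56.3125] = [84.2500 67.3750; 67.3750 56.8125]
BᵀPA = [-27.5000 -0.2500; -22.2500 0.1250]
K = S⁻¹·BᵀPA = [-0.2560 -0.0916; -0.0880 0.1108]
A−BK = [1.7880 0.8530; 1.7999 0.8553]
AᵀP(A−BK) = [1.0010 0.4470; 0.4470 0.2133]
P' = Q + AᵀP(A−BK) = [6.0010 3.4470; 3.4470 2.4633]
tr(P') = 8.4643


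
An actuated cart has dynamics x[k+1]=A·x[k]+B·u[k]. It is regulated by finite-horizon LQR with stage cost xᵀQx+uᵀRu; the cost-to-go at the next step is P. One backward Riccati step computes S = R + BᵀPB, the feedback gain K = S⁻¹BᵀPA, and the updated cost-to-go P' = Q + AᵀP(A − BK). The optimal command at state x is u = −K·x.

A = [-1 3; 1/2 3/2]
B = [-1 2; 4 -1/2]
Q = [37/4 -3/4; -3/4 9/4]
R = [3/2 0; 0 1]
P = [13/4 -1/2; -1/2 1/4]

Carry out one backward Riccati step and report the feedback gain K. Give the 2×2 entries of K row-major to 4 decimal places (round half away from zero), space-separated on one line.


BᵀP = [-5.2500 1.5000; 6.7500 -1.1250]
S = R + BᵀPB = [3/2 0; 0 1] + [11.2500 -11.2500; -11.2500 14.0625] = [12.7500 -11.2500; -11.2500 15.0625]
BᵀPA = [6.0000 -13.5000; -7.3125 18.5625]
K = S⁻¹·BᵀPA = [0.1238 0.0838; -0.3930 1.2949]
A−BK = [-0.0902 0.4939; -0.1918 1.8125]
AᵀP(A−BK) = [0.1958 -0.5959; -0.5959 2.4062]
P' = Q + AᵀP(A−BK) = [9.4458 -1.3459; -1.3459 4.6562]
tr(P') = 14.1020

0.1238 0.0838 -0.3930 1.2949
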